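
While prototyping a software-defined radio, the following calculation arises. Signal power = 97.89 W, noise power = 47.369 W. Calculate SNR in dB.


SNR in decibels:
SNR = 10 * log10(Ps / Pn)
    = 10 * log10(97.89 / 47.369)
    = 10 * log10(2.0665)
    = 10 * 0.3152
    = 3.15 dB

3.15 dB


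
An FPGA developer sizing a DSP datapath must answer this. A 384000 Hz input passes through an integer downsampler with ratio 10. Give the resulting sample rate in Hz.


Decimation reduces the sample rate:
fs_out = fs_in / M
       = 384000 / 10
       = 38400.0 Hz

38400.0 Hz


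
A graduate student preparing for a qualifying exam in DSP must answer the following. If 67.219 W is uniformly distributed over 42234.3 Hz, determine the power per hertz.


Power spectral density:
PSD = P / BW
    = 67.219 / 42234.3
    = 0.00159157 W/Hz

0.00159157 W/Hz


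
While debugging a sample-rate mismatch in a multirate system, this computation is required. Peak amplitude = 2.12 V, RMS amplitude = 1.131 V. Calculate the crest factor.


Crest factor is the ratio of peak to RMS:
CF = V_peak / V_rms
   = 2.12 / 1.131
   = 1.8744

1.8744


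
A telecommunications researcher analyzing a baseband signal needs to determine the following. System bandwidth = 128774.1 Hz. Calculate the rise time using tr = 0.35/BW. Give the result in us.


Rise time from bandwidth relationship:
tr = 0.35 / BW
   = 0.35 / 128774.1
   = 2.717937846e-06 s
   = 2.7179 us

2.7179 us


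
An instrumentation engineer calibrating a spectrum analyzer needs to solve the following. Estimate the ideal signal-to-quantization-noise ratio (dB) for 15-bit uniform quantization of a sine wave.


Theoretical SNR for a full-scale sinusoid:
SNR = 6.02 * N + 1.76
    = 6.02 * 15 + 1.76
    = 90.3 + 1.76
    = 92.06 dB

92.06 dB


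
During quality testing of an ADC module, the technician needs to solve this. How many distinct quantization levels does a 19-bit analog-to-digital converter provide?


Number of quantization levels = 2^N
= 2^19
= 524288

524288


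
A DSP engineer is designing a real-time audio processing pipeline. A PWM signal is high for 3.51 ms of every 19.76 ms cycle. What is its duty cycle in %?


Duty cycle as a percentage:
DC = (t_on / T) * 100
   = (3.51 / 19.76) * 100
   = 0.177632 * 100
   = 17.76 %

17.76 %


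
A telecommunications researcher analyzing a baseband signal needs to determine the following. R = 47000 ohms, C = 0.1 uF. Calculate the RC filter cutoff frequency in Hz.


Cutoff frequency of a first-order RC filter:
fc = 1 / (2 * pi * R * C)
C = 0.1 uF = 1e-07 F
fc = 1 / (2 * pi * 47000 * 1e-07)
   = 1 / 0.029530970943744
   = 33.862754 Hz

33.862754 Hz


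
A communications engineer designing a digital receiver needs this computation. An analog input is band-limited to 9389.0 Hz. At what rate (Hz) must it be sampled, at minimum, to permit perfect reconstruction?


The Nyquist rate is twice the maximum frequency component.
fs_min = 2 * fmax
      = 2 * 9389.0
      = 18778.0 Hz

18778.0


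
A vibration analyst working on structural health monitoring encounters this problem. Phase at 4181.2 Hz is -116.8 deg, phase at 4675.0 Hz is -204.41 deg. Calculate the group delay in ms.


Group delay from phase difference:
tau = -d(phi)/d(omega)
d(phi) = -87.61 deg = -1.529083 rad
d(omega) = 2*pi*(4675.0 - 4181.2) = 3102.6369 rad/s
tau = -(-1.529083) / 3102.6369
    = 0.4928 ms

0.4928 ms


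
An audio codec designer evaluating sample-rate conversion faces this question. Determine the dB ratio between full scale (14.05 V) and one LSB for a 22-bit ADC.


Dynamic range from full-scale to LSB:
V_min = V_max / 2^bits = 14.05 / 2^22
DR = 20 * log10(V_max / V_min)
   = 20 * log10(2^22)
   = 20 * 22 * log10(2)
   = 132.45 dB

132.45 dB


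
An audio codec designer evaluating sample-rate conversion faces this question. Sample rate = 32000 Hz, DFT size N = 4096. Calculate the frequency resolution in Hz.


DFT frequency resolution:
df = fs / N
   = 32000 / 4096
   = 7.8125 Hz

7.8125 Hz


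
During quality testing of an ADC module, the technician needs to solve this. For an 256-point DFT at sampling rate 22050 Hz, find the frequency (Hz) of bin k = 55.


Frequency of DFT bin k:
f_k = k * fs / N
    = 55 * 22050 / 256
    = 1212750 / 256
    = 4737.305 Hz

4737.305 Hz


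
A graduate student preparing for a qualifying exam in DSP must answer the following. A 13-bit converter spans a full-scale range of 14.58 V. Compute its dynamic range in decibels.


Dynamic range from full-scale to LSB:
V_min = V_max / 2^bits = 14.58 / 2^13
DR = 20 * log10(V_max / V_min)
   = 20 * log10(2^13)
   = 20 * 13 * log10(2)
   = 78.27 dB

78.27 dB


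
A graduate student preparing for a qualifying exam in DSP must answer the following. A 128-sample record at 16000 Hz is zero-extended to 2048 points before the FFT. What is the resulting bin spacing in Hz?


Frequency resolution after zero-padding:
N_padded = 128 * 16 = 2048
df = fs / N_padded
   = 16000 / 2048
   = 7.8125 Hz

7.8125 Hz


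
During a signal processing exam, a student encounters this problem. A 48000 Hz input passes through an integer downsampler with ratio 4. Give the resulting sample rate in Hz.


Decimation reduces the sample rate:
fs_out = fs_in / M
       = 48000 / 4
       = 12000.0 Hz

12000.0 Hz


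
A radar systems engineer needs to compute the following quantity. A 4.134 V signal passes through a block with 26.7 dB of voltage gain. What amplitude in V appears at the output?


Output voltage from dB gain:
V_out = V_in * 10^(gain_dB / 20)
      = 4.134 * 10^(26.7 / 20)
      = 4.134 * 21.627185
      = 89.4068 V

89.4068 V


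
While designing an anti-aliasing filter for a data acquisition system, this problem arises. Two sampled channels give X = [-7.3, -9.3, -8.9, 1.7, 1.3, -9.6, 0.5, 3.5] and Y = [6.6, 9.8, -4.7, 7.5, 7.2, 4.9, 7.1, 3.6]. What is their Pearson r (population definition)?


Pearson correlation coefficient (population):
r = cov(X,Y) / (std(X) * std(Y))
Mean X = -3.5125, Mean Y = 5.25
Cov(X,Y) = 5.156875
Std(X) = 5.356407, Std(Y) = 4.133098
r = 0.2329

0.2329


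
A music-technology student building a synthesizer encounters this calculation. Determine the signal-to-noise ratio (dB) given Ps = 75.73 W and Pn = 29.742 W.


SNR in decibels:
SNR = 10 * log10(Ps / Pn)
    = 10 * log10(75.73 / 29.742)
    = 10 * log10(2.5462)
    = 10 * 0.4059
    = 4.06 dB

4.06 dB


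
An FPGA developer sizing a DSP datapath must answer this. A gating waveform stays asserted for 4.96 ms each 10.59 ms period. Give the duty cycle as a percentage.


Duty cycle as a percentage:
DC = (t_on / T) * 100
   = (4.96 / 10.59) * 100
   = 0.468366 * 100
   = 46.84 %

46.84 %


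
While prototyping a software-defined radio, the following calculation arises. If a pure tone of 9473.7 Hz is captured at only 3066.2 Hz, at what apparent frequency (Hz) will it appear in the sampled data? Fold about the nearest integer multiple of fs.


Compute the nearest integer multiple of fs to the signal:
n = round(9473.7 / 3066.2) = 3
f_alias = |9473.7 - 3 * 3066.2|
        = |9473.7 - 9198.6|
        = 275.1 Hz

275.1


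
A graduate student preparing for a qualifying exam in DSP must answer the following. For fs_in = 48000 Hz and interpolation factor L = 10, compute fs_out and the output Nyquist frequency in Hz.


Step 1 — output sample rate after interpolation by L:
fs_out = L * fs_in = 10 * 48000 = 480000 Hz

Step 2 — Nyquist frequency of the output stream:
f_Nyq = fs_out / 2 = 480000 / 2 = 240000.0 Hz

fs_out = 480000 Hz; f_Nyquist = 240000.0 Hz


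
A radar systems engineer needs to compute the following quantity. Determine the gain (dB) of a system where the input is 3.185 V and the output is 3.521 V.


Voltage gain in dB:
G = 20 * log10(Vout / Vin)
  = 20 * log10(3.521 / 3.185)
  = 20 * log10(1.105495)
  = 20 * 0.043557
  = 0.87 dB

0.87 dB


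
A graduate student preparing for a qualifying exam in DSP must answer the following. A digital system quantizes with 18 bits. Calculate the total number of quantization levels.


Number of quantization levels = 2^N
= 2^18
= 262144

262144


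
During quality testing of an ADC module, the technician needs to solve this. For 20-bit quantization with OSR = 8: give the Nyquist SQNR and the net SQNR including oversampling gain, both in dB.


Step 1 — baseline SQNR at Nyquist:
SQNR_base = 6.02*N + 1.76
          = 6.02*20 + 1.76
          = 122.16 dB

Step 2 — oversampling processing gain:
G = 10*log10(OSR) = 10*log10(8) = 9.03 dB

Step 3 — total:
SQNR_total = 122.16 + 9.03 = 131.19 dB

Base SQNR = 122.16 dB; oversampled SQNR = 131.19 dB


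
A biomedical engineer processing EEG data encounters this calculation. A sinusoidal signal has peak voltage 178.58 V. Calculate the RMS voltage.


RMS voltage for a sinusoidal waveform:
V_rms = V_peak / sqrt(2)
      = 178.58 / 1.414214
      = 126.275 V

126.275 V


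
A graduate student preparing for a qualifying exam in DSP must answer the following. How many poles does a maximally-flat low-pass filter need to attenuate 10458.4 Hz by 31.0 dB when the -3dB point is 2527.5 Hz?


Butterworth filter order formula:
n = log10(10^(A/10) - 1) / (2 * log10(f_stop/f_pass))
10^(31.0/10) - 1 = 1257.9254
f_stop/f_pass = 10458.4 / 2527.5 = 4.1378
n = 2.5128 -> ceil = 3

3


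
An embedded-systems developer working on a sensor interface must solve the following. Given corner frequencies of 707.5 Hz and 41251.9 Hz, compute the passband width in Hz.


Bandwidth is the difference of -3dB frequencies:
BW = f_high - f_low
   = 41251.9 - 707.5
   = 40544.4 Hz

40544.4 Hz


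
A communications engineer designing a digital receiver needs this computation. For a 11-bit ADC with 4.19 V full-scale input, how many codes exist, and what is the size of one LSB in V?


Step 1 — number of quantization levels:
L = 2^N = 2^11 = 2048

Step 2 — LSB step size:
delta = Vfs / L
      = 4.19 / 2048
      = 0.0020459 V

Levels = 2048; step size = 0.0020459 V


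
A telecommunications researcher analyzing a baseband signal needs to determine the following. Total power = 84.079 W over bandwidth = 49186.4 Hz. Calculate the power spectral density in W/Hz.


Power spectral density:
PSD = P / BW
    = 84.079 / 49186.4
    = 0.0017094 W/Hz

0.0017094 W/Hz


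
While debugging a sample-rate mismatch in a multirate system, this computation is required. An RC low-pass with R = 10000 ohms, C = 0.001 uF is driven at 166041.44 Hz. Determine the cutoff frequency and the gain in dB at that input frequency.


Step 1 — cutoff frequency:
fc = 1 / (2*pi*R*C)
C = 0.001 uF = 1e-09 F
fc = 1 / (2*pi*10000*1e-09)
   = 15915.494 Hz

Step 2 — magnitude at f = 166041.44 Hz:
|H(f)| = 1 / sqrt(1 + (f/fc)^2)
f/fc = 166041.44 / 15915.494 = 10.432692
|H| = 1 / sqrt(1 + 108.841062) = 0.0954152
|H|_dB = 20*log10(0.0954152) = -20.41 dB

fc = 15915.494 Hz; |H(166041.44 Hz)| = -20.41 dB


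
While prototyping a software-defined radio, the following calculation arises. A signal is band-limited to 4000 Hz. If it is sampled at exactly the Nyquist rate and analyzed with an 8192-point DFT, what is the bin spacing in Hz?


Step 1 — Nyquist sampling rate:
fs = 2 * fmax = 2 * 4000 = 8000 Hz

Step 2 — DFT bin spacing:
df = fs / N = 8000 / 8192 = 0.9766 Hz

0.9766 Hz


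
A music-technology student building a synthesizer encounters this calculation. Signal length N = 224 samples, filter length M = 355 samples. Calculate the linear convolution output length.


Linear convolution output length:
L = N + M - 1
  = 224 + 355 - 1
  = 578 samples

578


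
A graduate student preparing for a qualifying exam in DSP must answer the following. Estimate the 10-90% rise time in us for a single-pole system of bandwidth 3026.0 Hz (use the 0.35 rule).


Rise time from bandwidth relationship:
tr = 0.35 / BW
   = 0.35 / 3026.0
   = 0.0001156642432 s
   = 115.6642 us

115.6642 us


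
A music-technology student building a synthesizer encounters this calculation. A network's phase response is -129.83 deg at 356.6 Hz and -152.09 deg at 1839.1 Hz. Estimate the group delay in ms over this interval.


Group delay from phase difference:
tau = -d(phi)/d(omega)
d(phi) = -22.26 deg = -0.38851 rad
d(omega) = 2*pi*(1839.1 - 356.6) = 9314.8222 rad/s
tau = -(-0.38851) / 9314.8222
    = 0.0417 ms

0.0417 ms


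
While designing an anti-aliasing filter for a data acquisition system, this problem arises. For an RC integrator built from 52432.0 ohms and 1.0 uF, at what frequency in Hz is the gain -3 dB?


Cutoff frequency of a first-order RC filter:
fc = 1 / (2 * pi * R * C)
C = 1.0 uF = 1e-06 F
fc = 1 / (2 * pi * 52432.0 * 1e-06)
   = 1 / 0.32943997202604
   = 3.035454 Hz

3.035454 Hz


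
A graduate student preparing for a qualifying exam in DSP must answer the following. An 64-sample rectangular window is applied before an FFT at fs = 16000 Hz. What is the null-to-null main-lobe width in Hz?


Main lobe width for a rectangular window:
Width = 2 * fs / N
      = 2 * 16000 / 64
      = 32000 / 64
      = 500.0 Hz

500.0 Hz


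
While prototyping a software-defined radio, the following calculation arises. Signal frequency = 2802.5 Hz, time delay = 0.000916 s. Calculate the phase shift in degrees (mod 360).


Phase shift from frequency and time delay:
phi = 360 * f * t_delay
    = 360 * 2802.5 * 0.000916
    = 924.15 degrees
    mod 360 = 204.15 degrees

204.15 degrees


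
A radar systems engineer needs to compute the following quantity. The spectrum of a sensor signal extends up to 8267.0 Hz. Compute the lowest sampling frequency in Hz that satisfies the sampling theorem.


The Nyquist rate is twice the maximum frequency component.
fs_min = 2 * fmax
      = 2 * 8267.0
      = 16534.0 Hz

16534.0


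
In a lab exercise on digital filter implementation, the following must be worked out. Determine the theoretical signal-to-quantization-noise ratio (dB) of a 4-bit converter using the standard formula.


Theoretical SNR for a full-scale sinusoid:
SNR = 6.02 * N + 1.76
    = 6.02 * 4 + 1.76
    = 24.08 + 1.76
    = 25.84 dB

25.84 dB


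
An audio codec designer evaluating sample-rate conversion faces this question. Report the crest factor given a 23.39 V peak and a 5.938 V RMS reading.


Crest factor is the ratio of peak to RMS:
CF = V_peak / V_rms
   = 23.39 / 5.938
   = 3.939

3.939


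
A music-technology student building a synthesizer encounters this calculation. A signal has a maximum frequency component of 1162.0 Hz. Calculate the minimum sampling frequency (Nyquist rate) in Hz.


The Nyquist rate is twice the maximum frequency component.
fs_min = 2 * fmax
      = 2 * 1162.0
      = 2324.0 Hz

2324.0


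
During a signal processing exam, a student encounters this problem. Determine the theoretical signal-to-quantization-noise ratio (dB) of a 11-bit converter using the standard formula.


Theoretical SNR for a full-scale sinusoid:
SNR = 6.02 * N + 1.76
    = 6.02 * 11 + 1.76
    = 66.22 + 1.76
    = 67.98 dB

67.98 dB


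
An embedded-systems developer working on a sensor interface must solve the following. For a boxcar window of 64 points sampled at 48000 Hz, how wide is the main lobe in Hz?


Main lobe width for a rectangular window:
Width = 2 * fs / N
      = 2 * 48000 / 64
      = 96000 / 64
      = 1500.0 Hz

1500.0 Hz


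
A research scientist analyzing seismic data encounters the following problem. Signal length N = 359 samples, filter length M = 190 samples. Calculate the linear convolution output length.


Linear convolution output length:
L = N + M - 1
  = 359 + 190 - 1
  = 548 samples

548


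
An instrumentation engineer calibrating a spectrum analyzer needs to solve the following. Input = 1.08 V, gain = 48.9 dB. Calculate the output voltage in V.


Output voltage from dB gain:
V_out = V_in * 10^(gain_dB / 20)
      = 1.08 * 10^(48.9 / 20)
      = 1.08 * 278.612117
      = 300.9011 V

300.9011 V


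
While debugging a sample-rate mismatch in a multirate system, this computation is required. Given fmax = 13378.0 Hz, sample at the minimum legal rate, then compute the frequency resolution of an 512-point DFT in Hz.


Step 1 — Nyquist sampling rate:
fs = 2 * fmax = 2 * 13378.0 = 26756.0 Hz

Step 2 — DFT bin spacing:
df = fs / N = 26756.0 / 512 = 52.2578 Hz

52.2578 Hz


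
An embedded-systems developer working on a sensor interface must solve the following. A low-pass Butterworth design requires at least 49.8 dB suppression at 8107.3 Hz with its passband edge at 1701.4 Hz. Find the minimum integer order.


Butterworth filter order formula:
n = log10(10^(A/10) - 1) / (2 * log10(f_stop/f_pass))
10^(49.8/10) - 1 = 95498.2586
f_stop/f_pass = 8107.3 / 1701.4 = 4.7651
n = 3.6722 -> ceil = 4

4


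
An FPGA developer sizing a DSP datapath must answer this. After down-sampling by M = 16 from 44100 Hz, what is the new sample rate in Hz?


Decimation reduces the sample rate:
fs_out = fs_in / M
       = 44100 / 16
       = 2756.25 Hz

2756.25 Hz


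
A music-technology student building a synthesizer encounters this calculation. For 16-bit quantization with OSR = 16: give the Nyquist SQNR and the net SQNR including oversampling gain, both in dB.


Step 1 — baseline SQNR at Nyquist:
SQNR_base = 6.02*N + 1.76
          = 6.02*16 + 1.76
          = 98.08 dB

Step 2 — oversampling processing gain:
G = 10*log10(OSR) = 10*log10(16) = 12.04 dB

Step 3 — total:
SQNR_total = 98.08 + 12.04 = 110.12 dB

Base SQNR = 98.08 dB; oversampled SQNR = 110.12 dB


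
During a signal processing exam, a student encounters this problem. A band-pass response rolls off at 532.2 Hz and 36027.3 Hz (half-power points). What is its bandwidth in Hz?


Bandwidth is the difference of -3dB frequencies:
BW = f_high - f_low
   = 36027.3 - 532.2
   = 35495.1 Hz

35495.1 Hz


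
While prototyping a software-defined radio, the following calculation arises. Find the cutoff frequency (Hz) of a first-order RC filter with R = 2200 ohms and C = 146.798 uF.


Cutoff frequency of a first-order RC filter:
fc = 1 / (2 * pi * R * C)
C = 146.798 uF = 0.000146798 F
fc = 1 / (2 * pi * 2200 * 0.000146798)
   = 1 / 2.0291898807914
   = 0.492808 Hz

0.492808 Hz


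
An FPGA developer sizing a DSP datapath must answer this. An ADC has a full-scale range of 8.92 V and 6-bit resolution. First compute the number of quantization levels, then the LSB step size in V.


Step 1 — number of quantization levels:
L = 2^N = 2^6 = 64

Step 2 — LSB step size:
delta = Vfs / L
      = 8.92 / 64
      = 0.139375 V

Levels = 64; step size = 0.139375 V


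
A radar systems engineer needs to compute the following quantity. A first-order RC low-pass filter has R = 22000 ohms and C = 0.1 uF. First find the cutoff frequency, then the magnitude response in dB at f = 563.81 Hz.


Step 1 — cutoff frequency:
fc = 1 / (2*pi*R*C)
C = 0.1 uF = 1e-07 F
fc = 1 / (2*pi*22000*1e-07)
   = 72.3432 Hz

Step 2 — magnitude at f = 563.81 Hz:
|H(f)| = 1 / sqrt(1 + (f/fc)^2)
f/fc = 563.81 / 72.3432 = 7.793545
|H| = 1 / sqrt(1 + 60.739344) = 0.1272679
|H|_dB = 20*log10(0.1272679) = -17.91 dB

fc = 72.3432 Hz; |H(563.81 Hz)| = -17.91 dB


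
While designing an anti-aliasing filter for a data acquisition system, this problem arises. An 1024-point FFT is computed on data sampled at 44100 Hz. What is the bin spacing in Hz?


DFT frequency resolution:
df = fs / N
   = 44100 / 1024
   = 43.0664 Hz

43.0664 Hz


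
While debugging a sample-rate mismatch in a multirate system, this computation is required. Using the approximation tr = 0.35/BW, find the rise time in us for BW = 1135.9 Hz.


Rise time from bandwidth relationship:
tr = 0.35 / BW
   = 0.35 / 1135.9
   = 0.0003081257153 s
   = 308.1257 us

308.1257 us


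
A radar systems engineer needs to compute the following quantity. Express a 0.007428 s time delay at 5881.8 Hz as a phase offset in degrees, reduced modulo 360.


Phase shift from frequency and time delay:
phi = 360 * f * t_delay
    = 360 * 5881.8 * 0.007428
    = 15728.4 degrees
    mod 360 = 248.4 degrees

248.4 degrees


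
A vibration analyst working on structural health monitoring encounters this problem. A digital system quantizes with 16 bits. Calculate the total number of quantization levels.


Number of quantization levels = 2^N
= 2^16
= 65536

65536


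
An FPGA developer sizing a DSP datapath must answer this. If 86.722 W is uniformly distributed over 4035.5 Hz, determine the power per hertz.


Power spectral density:
PSD = P / BW
    = 86.722 / 4035.5
    = 0.02148978 W/Hz

0.02148978 W/Hz


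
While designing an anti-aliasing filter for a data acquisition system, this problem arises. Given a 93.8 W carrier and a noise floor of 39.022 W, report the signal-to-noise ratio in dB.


SNR in decibels:
SNR = 10 * log10(Ps / Pn)
    = 10 * log10(93.8 / 39.022)
    = 10 * log10(2.4038)
    = 10 * 0.3809
    = 3.81 dB

3.81 dB


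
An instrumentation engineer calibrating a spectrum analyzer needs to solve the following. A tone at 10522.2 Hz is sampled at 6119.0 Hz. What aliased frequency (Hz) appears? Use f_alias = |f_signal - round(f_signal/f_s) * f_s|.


Compute the nearest integer multiple of fs to the signal:
n = round(10522.2 / 6119.0) = 2
f_alias = |10522.2 - 2 * 6119.0|
        = |10522.2 - 12238.0|
        = 1715.8 Hz

1715.8


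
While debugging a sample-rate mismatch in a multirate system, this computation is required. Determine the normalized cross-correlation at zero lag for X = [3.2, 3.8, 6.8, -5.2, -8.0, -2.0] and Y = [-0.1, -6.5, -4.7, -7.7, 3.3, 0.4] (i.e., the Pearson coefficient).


Pearson correlation coefficient (population):
r = cov(X,Y) / (std(X) * std(Y))
Mean X = -0.2333, Mean Y = -2.55
Cov(X,Y) = -7.951667
Std(X) = 5.254099, Std(Y) = 3.993223
r = -0.379

-0.379


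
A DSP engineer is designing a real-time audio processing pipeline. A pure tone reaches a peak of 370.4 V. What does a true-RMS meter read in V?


RMS voltage for a sinusoidal waveform:
V_rms = V_peak / sqrt(2)
      = 370.4 / 1.414214
      = 261.912 V

261.912 V


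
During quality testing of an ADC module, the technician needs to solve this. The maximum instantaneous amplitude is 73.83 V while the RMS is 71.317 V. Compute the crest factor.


Crest factor is the ratio of peak to RMS:
CF = V_peak / V_rms
   = 73.83 / 71.317
   = 1.0352

1.0352


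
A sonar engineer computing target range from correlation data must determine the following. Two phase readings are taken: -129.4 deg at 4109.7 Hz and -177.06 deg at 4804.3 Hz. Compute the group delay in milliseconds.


Group delay from phase difference:
tau = -d(phi)/d(omega)
d(phi) = -47.66 deg = -0.831824 rad
d(omega) = 2*pi*(4804.3 - 4109.7) = 4364.3005 rad/s
tau = -(-0.831824) / 4364.3005
    = 0.1906 ms

0.1906 ms


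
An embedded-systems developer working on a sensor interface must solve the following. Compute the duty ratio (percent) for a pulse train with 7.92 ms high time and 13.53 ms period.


Duty cycle as a percentage:
DC = (t_on / T) * 100
   = (7.92 / 13.53) * 100
   = 0.585366 * 100
   = 58.54 %

58.54 %


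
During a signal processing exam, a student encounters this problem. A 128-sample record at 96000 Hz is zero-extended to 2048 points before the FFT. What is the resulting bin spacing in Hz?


Frequency resolution after zero-padding:
N_padded = 128 * 16 = 2048
df = fs / N_padded
   = 96000 / 2048
   = 46.875 Hz

46.875 Hz


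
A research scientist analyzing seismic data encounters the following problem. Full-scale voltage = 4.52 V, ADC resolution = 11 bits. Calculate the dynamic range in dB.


Dynamic range from full-scale to LSB:
V_min = V_max / 2^bits = 4.52 / 2^11
DR = 20 * log10(V_max / V_min)
   = 20 * log10(2^11)
   = 20 * 11 * log10(2)
   = 66.23 dB

66.23 dB


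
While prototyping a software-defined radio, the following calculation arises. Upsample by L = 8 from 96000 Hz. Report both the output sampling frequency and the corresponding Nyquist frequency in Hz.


Step 1 — output sample rate after interpolation by L:
fs_out = L * fs_in = 8 * 96000 = 768000 Hz

Step 2 — Nyquist frequency of the output stream:
f_Nyq = fs_out / 2 = 768000 / 2 = 384000.0 Hz

fs_out = 768000 Hz; f_Nyquist = 384000.0 Hz


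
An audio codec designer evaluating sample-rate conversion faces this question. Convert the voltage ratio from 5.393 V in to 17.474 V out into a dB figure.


Voltage gain in dB:
G = 20 * log10(Vout / Vin)
  = 20 * log10(17.474 / 5.393)
  = 20 * log10(3.240126)
  = 20 * 0.510562
  = 10.21 dB

10.21 dB


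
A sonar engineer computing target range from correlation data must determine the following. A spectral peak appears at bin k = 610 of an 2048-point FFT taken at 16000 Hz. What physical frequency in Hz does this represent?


Frequency of DFT bin k:
f_k = k * fs / N
    = 610 * 16000 / 2048
    = 9760000 / 2048
    = 4765.625 Hz

4765.625 Hz


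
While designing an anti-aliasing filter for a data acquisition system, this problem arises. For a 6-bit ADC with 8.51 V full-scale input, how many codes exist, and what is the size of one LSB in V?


Step 1 — number of quantization levels:
L = 2^N = 2^6 = 64

Step 2 — LSB step size:
delta = Vfs / L
      = 8.51 / 64
      = 0.13296875 V

Levels = 64; step size = 0.13296875 V


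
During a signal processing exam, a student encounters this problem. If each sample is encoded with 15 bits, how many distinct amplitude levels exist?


Number of quantization levels = 2^N
= 2^15
= 32768

32768


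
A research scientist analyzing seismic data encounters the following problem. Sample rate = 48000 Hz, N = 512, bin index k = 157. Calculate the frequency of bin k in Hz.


Frequency of DFT bin k:
f_k = k * fs / N
    = 157 * 48000 / 512
    = 7536000 / 512
    = 14718.75 Hz

14718.75 Hz


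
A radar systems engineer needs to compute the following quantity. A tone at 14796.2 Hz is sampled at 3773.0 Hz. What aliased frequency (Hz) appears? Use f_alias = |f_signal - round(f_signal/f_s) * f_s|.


Compute the nearest integer multiple of fs to the signal:
n = round(14796.2 / 3773.0) = 4
f_alias = |14796.2 - 4 * 3773.0|
        = |14796.2 - 15092.0|
        = 295.8 Hz

295.8


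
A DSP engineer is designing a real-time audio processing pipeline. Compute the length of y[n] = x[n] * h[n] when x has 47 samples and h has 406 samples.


Linear convolution output length:
L = N + M - 1
  = 47 + 406 - 1
  = 452 samples

452


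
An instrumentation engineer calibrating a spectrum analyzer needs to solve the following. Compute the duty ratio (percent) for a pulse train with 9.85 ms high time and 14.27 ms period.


Duty cycle as a percentage:
DC = (t_on / T) * 100
   = (9.85 / 14.27) * 100
   = 0.690259 * 100
   = 69.03 %

69.03 %


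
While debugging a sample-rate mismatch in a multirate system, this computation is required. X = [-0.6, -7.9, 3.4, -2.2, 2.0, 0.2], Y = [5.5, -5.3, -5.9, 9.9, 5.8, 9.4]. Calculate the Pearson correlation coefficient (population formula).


Pearson correlation coefficient (population):
r = cov(X,Y) / (std(X) * std(Y))
Mean X = -0.85, Mean Y = 3.2333
Cov(X,Y) = 4.45
Std(X) = 3.625718, Std(Y) = 6.460564
r = 0.19

0.19


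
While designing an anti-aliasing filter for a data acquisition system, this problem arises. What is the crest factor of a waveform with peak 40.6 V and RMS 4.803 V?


Crest factor is the ratio of peak to RMS:
CF = V_peak / V_rms
   = 40.6 / 4.803
   = 8.4531

8.4531


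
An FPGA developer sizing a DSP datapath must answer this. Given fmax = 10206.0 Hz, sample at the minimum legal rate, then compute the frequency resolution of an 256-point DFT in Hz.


Step 1 — Nyquist sampling rate:
fs = 2 * fmax = 2 * 10206.0 = 20412.0 Hz

Step 2 — DFT bin spacing:
df = fs / N = 20412.0 / 256 = 79.7344 Hz

79.7344 Hz


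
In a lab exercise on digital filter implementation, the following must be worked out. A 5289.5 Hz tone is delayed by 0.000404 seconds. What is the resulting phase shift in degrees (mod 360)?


Phase shift from frequency and time delay:
phi = 360 * f * t_delay
    = 360 * 5289.5 * 0.000404
    = 769.3 degrees
    mod 360 = 49.3 degrees

49.3 degrees


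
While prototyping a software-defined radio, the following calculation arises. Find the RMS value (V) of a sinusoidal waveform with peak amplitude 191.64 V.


RMS voltage for a sinusoidal waveform:
V_rms = V_peak / sqrt(2)
      = 191.64 / 1.414214
      = 135.51 V

135.51 V


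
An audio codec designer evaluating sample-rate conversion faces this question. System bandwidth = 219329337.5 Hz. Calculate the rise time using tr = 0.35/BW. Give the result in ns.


Rise time from bandwidth relationship:
tr = 0.35 / BW
   = 0.35 / 219329337.5
   = 1.595773753e-09 s
   = 1.5958 ns

1.5958 ns


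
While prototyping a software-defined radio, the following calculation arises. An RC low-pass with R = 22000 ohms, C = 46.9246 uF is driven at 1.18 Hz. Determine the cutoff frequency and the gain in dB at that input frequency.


Step 1 — cutoff frequency:
fc = 1 / (2*pi*R*C)
C = 46.9246 uF = 4.69246e-05 F
fc = 1 / (2*pi*22000*4.69246e-05)
   = 0.154169 Hz

Step 2 — magnitude at f = 1.18 Hz:
|H(f)| = 1 / sqrt(1 + (f/fc)^2)
f/fc = 1.18 / 0.154169 = 7.653938
|H| = 1 / sqrt(1 + 58.582767) = 0.1295507
|H|_dB = 20*log10(0.1295507) = -17.75 dB

fc = 0.154169 Hz; |H(1.18 Hz)| = -17.75 dB


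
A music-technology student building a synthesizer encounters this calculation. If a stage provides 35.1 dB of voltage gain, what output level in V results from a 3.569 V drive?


Output voltage from dB gain:
V_out = V_in * 10^(gain_dB / 20)
      = 3.569 * 10^(35.1 / 20)
      = 3.569 * 56.885293
      = 203.0236 V

203.0236 V


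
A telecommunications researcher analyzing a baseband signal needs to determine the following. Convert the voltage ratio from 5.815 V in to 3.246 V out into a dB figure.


Voltage gain in dB:
G = 20 * log10(Vout / Vin)
  = 20 * log10(3.246 / 5.815)
  = 20 * log10(0.558212)
  = 20 * -0.253201
  = -5.06 dB

-5.06 dB


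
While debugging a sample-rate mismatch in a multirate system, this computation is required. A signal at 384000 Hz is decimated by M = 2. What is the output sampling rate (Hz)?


Decimation reduces the sample rate:
fs_out = fs_in / M
       = 384000 / 2
       = 192000.0 Hz

192000.0 Hz


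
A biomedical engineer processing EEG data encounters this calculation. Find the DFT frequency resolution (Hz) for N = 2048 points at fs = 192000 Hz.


DFT frequency resolution:
df = fs / N
   = 192000 / 2048
   = 93.75 Hz

93.75 Hz


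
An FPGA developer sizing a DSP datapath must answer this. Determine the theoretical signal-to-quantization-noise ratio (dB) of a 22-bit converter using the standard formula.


Theoretical SNR for a full-scale sinusoid:
SNR = 6.02 * N + 1.76
    = 6.02 * 22 + 1.76
    = 132.44 + 1.76
    = 134.2 dB

134.2 dB


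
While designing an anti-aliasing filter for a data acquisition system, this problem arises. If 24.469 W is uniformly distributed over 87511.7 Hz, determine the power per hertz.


Power spectral density:
PSD = P / BW
    = 24.469 / 87511.7
    = 0.00027961 W/Hz

0.00027961 W/Hz


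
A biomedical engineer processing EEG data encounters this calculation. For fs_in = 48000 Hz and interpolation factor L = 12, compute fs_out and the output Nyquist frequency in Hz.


Step 1 — output sample rate after interpolation by L:
fs_out = L * fs_in = 12 * 48000 = 576000 Hz

Step 2 — Nyquist frequency of the output stream:
f_Nyq = fs_out / 2 = 576000 / 2 = 288000.0 Hz

fs_out = 576000 Hz; f_Nyquist = 288000.0 Hz


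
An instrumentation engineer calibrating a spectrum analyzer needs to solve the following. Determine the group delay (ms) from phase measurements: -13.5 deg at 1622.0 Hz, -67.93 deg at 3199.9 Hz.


Group delay from phase difference:
tau = -d(phi)/d(omega)
d(phi) = -54.43 deg = -0.949983 rad
d(omega) = 2*pi*(3199.9 - 1622.0) = 9914.2381 rad/s
tau = -(-0.949983) / 9914.2381
    = 0.0958 ms

0.0958 ms


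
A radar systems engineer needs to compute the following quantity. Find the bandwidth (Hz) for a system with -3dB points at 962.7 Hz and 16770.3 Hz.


Bandwidth is the difference of -3dB frequencies:
BW = f_high - f_low
   = 16770.3 - 962.7
   = 15807.6 Hz

15807.6 Hz


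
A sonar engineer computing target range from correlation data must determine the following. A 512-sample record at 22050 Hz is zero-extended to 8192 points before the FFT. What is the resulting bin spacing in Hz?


Frequency resolution after zero-padding:
N_padded = 512 * 16 = 8192
df = fs / N_padded
   = 22050 / 8192
   = 2.6917 Hz

2.6917 Hz


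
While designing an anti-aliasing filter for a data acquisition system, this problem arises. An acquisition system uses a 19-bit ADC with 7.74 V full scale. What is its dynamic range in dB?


Dynamic range from full-scale to LSB:
V_min = V_max / 2^bits = 7.74 / 2^19
DR = 20 * log10(V_max / V_min)
   = 20 * log10(2^19)
   = 20 * 19 * log10(2)
   = 114.39 dB

114.39 dB


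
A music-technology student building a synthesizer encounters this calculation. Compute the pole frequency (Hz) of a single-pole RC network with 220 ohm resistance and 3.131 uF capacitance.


Cutoff frequency of a first-order RC filter:
fc = 1 / (2 * pi * R * C)
C = 3.131 uF = 3.131e-06 F
fc = 1 / (2 * pi * 220 * 3.131e-06)
   = 1 / 0.0043279837032914
   = 231.054474 Hz

231.054474 Hz


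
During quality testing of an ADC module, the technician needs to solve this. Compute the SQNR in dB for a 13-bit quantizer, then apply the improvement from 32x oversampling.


Step 1 — baseline SQNR at Nyquist:
SQNR_base = 6.02*N + 1.76
          = 6.02*13 + 1.76
          = 80.02 dB

Step 2 — oversampling processing gain:
G = 10*log10(OSR) = 10*log10(32) = 15.05 dB

Step 3 — total:
SQNR_total = 80.02 + 15.05 = 95.07 dB

Base SQNR = 80.02 dB; oversampled SQNR = 95.07 dB


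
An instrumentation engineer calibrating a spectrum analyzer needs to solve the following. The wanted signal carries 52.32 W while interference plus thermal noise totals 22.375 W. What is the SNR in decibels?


SNR in decibels:
SNR = 10 * log10(Ps / Pn)
    = 10 * log10(52.32 / 22.375)
    = 10 * log10(2.3383)
    = 10 * 0.3689
    = 3.69 dB

3.69 dB


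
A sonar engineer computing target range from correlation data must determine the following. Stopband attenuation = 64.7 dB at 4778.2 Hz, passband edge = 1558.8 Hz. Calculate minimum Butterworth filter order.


Butterworth filter order formula:
n = log10(10^(A/10) - 1) / (2 * log10(f_stop/f_pass))
10^(64.7/10) - 1 = 2951208.2267
f_stop/f_pass = 4778.2 / 1558.8 = 3.0653
n = 6.6499 -> ceil = 7

7


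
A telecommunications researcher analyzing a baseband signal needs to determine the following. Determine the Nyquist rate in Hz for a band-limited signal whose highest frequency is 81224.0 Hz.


The Nyquist rate is twice the maximum frequency component.
fs_min = 2 * fmax
      = 2 * 81224.0
      = 162448.0 Hz

162448.0


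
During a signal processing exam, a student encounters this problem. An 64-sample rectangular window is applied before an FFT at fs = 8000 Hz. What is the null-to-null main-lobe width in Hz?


Main lobe width for a rectangular window:
Width = 2 * fs / N
      = 2 * 8000 / 64
      = 16000 / 64
      = 250.0 Hz

250.0 Hz


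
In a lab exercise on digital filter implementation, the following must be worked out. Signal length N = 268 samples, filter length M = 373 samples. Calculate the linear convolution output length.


Linear convolution output length:
L = N + M - 1
  = 268 + 373 - 1
  = 640 samples

640


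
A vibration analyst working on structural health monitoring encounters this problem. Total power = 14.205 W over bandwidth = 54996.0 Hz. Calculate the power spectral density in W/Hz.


Power spectral density:
PSD = P / BW
    = 14.205 / 54996.0
    = 0.00025829 W/Hz

0.00025829 W/Hz


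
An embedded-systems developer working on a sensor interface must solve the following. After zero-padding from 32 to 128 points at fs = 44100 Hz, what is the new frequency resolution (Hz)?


Frequency resolution after zero-padding:
N_padded = 32 * 4 = 128
df = fs / N_padded
   = 44100 / 128
   = 344.5312 Hz

344.5312 Hz


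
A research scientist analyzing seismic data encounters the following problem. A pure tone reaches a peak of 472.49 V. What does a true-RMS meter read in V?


RMS voltage for a sinusoidal waveform:
V_rms = V_peak / sqrt(2)
      = 472.49 / 1.414214
      = 334.101 V

334.101 V


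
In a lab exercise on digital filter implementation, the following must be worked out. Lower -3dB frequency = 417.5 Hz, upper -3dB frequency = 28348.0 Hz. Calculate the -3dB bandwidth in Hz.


Bandwidth is the difference of -3dB frequencies:
BW = f_high - f_low
   = 28348.0 - 417.5
   = 27930.5 Hz

27930.5 Hz


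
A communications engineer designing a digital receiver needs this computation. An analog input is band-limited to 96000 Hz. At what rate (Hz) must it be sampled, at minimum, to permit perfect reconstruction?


The Nyquist rate is twice the maximum frequency component.
fs_min = 2 * fmax
      = 2 * 96000
      = 192000 Hz

192000


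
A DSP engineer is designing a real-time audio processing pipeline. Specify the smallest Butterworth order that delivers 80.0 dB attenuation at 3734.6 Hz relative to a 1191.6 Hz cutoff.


Butterworth filter order formula:
n = log10(10^(A/10) - 1) / (2 * log10(f_stop/f_pass))
10^(80.0/10) - 1 = 99999999.0
f_stop/f_pass = 3734.6 / 1191.6 = 3.1341
n = 8.0627 -> ceil = 9

9


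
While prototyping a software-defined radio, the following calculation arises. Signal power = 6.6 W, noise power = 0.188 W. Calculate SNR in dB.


SNR in decibels:
SNR = 10 * log10(Ps / Pn)
    = 10 * log10(6.6 / 0.188)
    = 10 * log10(35.1064)
    = 10 * 1.5454
    = 15.45 dB

15.45 dB


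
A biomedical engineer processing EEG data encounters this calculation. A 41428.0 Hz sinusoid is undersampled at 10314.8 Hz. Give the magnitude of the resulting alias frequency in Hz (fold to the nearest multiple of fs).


Compute the nearest integer multiple of fs to the signal:
n = round(41428.0 / 10314.8) = 4
f_alias = |41428.0 - 4 * 10314.8|
        = |41428.0 - 41259.2|
        = 168.8 Hz

168.8


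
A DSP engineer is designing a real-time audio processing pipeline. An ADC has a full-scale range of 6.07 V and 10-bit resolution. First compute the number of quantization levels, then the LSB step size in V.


Step 1 — number of quantization levels:
L = 2^N = 2^10 = 1024

Step 2 — LSB step size:
delta = Vfs / L
      = 6.07 / 1024
      = 0.00592773 V

Levels = 1024; step size = 0.00592773 V


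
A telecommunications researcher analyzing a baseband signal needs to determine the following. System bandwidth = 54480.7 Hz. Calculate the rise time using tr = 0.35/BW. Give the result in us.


Rise time from bandwidth relationship:
tr = 0.35 / BW
   = 0.35 / 54480.7
   = 6.424293374e-06 s
   = 6.4243 us

6.4243 us


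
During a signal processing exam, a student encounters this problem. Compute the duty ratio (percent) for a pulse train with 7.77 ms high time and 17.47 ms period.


Duty cycle as a percentage:
DC = (t_on / T) * 100
   = (7.77 / 17.47) * 100
   = 0.444762 * 100
   = 44.48 %

44.48 %


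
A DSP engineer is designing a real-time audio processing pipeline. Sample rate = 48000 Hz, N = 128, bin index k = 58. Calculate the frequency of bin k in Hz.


Frequency of DFT bin k:
f_k = k * fs / N
    = 58 * 48000 / 128
    = 2784000 / 128
    = 21750.0 Hz

21750.0 Hz


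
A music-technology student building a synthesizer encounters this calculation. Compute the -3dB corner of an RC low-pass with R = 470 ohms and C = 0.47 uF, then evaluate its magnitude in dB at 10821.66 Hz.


Step 1 — cutoff frequency:
fc = 1 / (2*pi*R*C)
C = 0.47 uF = 4.7e-07 F
fc = 1 / (2*pi*470*4.7e-07)
   = 720.484 Hz

Step 2 — magnitude at f = 10821.66 Hz:
|H(f)| = 1 / sqrt(1 + (f/fc)^2)
f/fc = 10821.66 / 720.484 = 15.019987
|H| = 1 / sqrt(1 + 225.600009) = 0.0664309
|H|_dB = 20*log10(0.0664309) = -23.55 dB

fc = 720.484 Hz; |H(10821.66 Hz)| = -23.55 dB
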